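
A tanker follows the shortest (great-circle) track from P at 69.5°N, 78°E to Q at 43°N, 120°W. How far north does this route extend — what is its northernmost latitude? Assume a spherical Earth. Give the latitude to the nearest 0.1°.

The great circle lies in the plane with unit normal n̂ = (p₁ × p₂)/|p₁ × p₂|.
Here n̂_z ≈ +0.086; the vertex latitude is φ_max = arccos|n̂_z| ≈ 85.1°.
Check via Clairaut: cos φ_max = |cos φ₁| · sin C = cos(69.5°)·sin(14.2°) ≈ 0.086, again giving ≈ 85.1°.

≈ 85.1°N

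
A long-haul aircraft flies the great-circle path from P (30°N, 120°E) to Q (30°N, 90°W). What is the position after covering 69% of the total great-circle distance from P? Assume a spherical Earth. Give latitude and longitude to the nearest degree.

Write both endpoints as unit vectors p₁, p₂ with components (cos φ cos λ, cos φ sin λ, sin φ).
The central angle between the endpoints is δ = arccos(p₁·p₂) ≈ 1.982 rad (113.5°).
Interpolate at f = 0.69 with slerp weights a = sin((1−f)δ)/sin δ ≈ 0.629, b = sin(fδ)/sin δ ≈ 1.068.
p = a·p₁ + b·p₂ ≈ (-0.272, -0.454, 0.849); φ = arcsin(p_z) ≈ 58.06°, λ = atan2(p_y, p_x) ≈ -120.97°.

≈ (58°N, 121°W)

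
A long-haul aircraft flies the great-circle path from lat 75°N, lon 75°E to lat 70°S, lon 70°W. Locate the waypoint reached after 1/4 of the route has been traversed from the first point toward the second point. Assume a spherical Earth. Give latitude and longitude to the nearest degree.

The haversine formula gives a central angle δ ≈ 2.942 rad (168.6°) between the endpoints.
Interpolate at f = 1/4 with slerp weights a = sin((1−f)δ)/sin δ ≈ 4.062, b = sin(fδ)/sin δ ≈ 3.387.
p = a·p₁ + b·p₂ ≈ (0.668, -0.073, 0.740); φ = arcsin(p_z) ≈ 47.75°, λ = atan2(p_y, p_x) ≈ -6.26°.

≈ lat 48°N, lon 6°W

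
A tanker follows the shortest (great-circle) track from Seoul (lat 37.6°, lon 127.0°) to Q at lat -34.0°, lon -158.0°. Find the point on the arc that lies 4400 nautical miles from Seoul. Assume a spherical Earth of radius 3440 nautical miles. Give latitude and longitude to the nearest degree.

Write both endpoints as unit vectors p₁, p₂ with components (cos φ cos λ, cos φ sin λ, sin φ).
The central angle between the endpoints is δ = arccos(p₁·p₂) ≈ 1.743 rad (99.9°). The total great-circle distance is δ·R ≈ 1.743 × 3440 ≈ 5995 nmi, so the target fraction is f = 4400/5995 ≈ 0.734.
Interpolate at f ≈ 0.734 with slerp weights a = sin((1−f)δ)/sin δ ≈ 0.454, b = sin(fδ)/sin δ ≈ 0.972.
p = a·p₁ + b·p₂ ≈ (-0.964, -0.015, -0.267); φ = arcsin(p_z) ≈ -15.46°, λ = atan2(p_y, p_x) ≈ -179.13°.

≈ lat -15°, lon -179°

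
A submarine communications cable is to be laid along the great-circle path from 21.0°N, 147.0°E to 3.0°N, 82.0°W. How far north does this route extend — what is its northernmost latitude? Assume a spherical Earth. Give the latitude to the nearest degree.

≈ 29°N

The great circle lies in the plane with unit normal n̂ = (p₁ × p₂)/|p₁ × p₂|.
Here n̂_z ≈ +0.874; the vertex latitude is φ_max = arccos|n̂_z| ≈ 29.1°.
Check via Clairaut: cos φ_max = |cos φ₁| · sin C = cos(21.0°)·sin(69.4°) ≈ 0.874, again giving ≈ 29.1°.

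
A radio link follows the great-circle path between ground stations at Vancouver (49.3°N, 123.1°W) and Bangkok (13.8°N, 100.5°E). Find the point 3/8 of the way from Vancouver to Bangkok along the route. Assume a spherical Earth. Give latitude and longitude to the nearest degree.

Write both endpoints as unit vectors p₁, p₂ with components (cos φ cos λ, cos φ sin λ, sin φ).
The central angle between the endpoints is δ = arccos(p₁·p₂) ≈ 1.852 rad (106.1°).
Interpolate at f = 3/8 with slerp weights a = sin((1−f)δ)/sin δ ≈ 0.953, b = sin(fδ)/sin δ ≈ 0.666.
p = a·p₁ + b·p₂ ≈ (-0.457, 0.115, 0.882); φ = arcsin(p_z) ≈ 61.85°, λ = atan2(p_y, p_x) ≈ 165.84°.

≈ (62°N, 166°E)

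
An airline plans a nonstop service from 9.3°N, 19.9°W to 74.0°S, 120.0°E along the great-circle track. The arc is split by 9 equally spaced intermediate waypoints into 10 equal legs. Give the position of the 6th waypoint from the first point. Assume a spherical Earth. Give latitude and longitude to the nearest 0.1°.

≈ 55.8°S, 1.8°W

From cos δ = sin φ₁ sin φ₂ + cos φ₁ cos φ₂ cos Δλ, the central angle is δ ≈ 1.943 rad (111.3°).
Interpolate at f = 6/10 with slerp weights a = sin((1−f)δ)/sin δ ≈ 0.753, b = sin(fδ)/sin δ ≈ 0.986.
p = a·p₁ + b·p₂ ≈ (0.562, -0.017, -0.827); φ = arcsin(p_z) ≈ -55.75°, λ = atan2(p_y, p_x) ≈ -1.77°.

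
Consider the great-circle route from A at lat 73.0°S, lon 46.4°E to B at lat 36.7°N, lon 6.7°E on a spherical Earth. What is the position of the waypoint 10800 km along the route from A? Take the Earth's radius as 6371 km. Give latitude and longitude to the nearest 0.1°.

≈ lat 21.1°N, lon 10.1°E

The haversine formula gives a central angle δ ≈ 1.973 rad (113.0°) between the endpoints. The total great-circle distance is δ·R ≈ 1.973 × 6371 ≈ 12568 km, so the target fraction is f = 10800/12568 ≈ 0.859.
Interpolate at f ≈ 0.859 with slerp weights a = sin((1−f)δ)/sin δ ≈ 0.298, b = sin(fδ)/sin δ ≈ 1.078.
p = a·p₁ + b·p₂ ≈ (0.919, 0.164, 0.360); φ = arcsin(p_z) ≈ 21.08°, λ = atan2(p_y, p_x) ≈ 10.12°.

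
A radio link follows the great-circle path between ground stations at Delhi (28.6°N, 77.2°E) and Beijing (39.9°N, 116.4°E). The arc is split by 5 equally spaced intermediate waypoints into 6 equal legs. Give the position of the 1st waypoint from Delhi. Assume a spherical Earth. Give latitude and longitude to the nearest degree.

≈ 31°N, 83°E

Write both endpoints as unit vectors p₁, p₂ with components (cos φ cos λ, cos φ sin λ, sin φ).
The central angle between the endpoints is δ = arccos(p₁·p₂) ≈ 0.593 rad (34.0°).
Interpolate at f = 1/6 with slerp weights a = sin((1−f)δ)/sin δ ≈ 0.849, b = sin(fδ)/sin δ ≈ 0.177.
p = a·p₁ + b·p₂ ≈ (0.105, 0.848, 0.520); φ = arcsin(p_z) ≈ 31.30°, λ = atan2(p_y, p_x) ≈ 82.95°.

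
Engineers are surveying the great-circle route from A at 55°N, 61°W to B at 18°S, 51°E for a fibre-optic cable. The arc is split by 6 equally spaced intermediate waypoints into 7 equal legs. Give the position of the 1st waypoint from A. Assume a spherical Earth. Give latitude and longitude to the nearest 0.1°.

From cos δ = sin φ₁ sin φ₂ + cos φ₁ cos φ₂ cos Δλ, the central angle is δ ≈ 2.046 rad (117.2°).
Interpolate at f = 1/7 with slerp weights a = sin((1−f)δ)/sin δ ≈ 1.106, b = sin(fδ)/sin δ ≈ 0.324.
p = a·p₁ + b·p₂ ≈ (0.501, -0.315, 0.806); φ = arcsin(p_z) ≈ 53.68°, λ = atan2(p_y, p_x) ≈ -32.16°.

≈ 53.7°N, 32.2°W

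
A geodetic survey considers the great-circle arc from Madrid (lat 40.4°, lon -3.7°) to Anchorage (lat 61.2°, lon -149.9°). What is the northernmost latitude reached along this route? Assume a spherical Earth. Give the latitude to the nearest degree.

≈ 78°

The great circle lies in the plane with unit normal n̂ = (p₁ × p₂)/|p₁ × p₂|.
Here n̂_z ≈ -0.212; the vertex latitude is φ_max = arccos|n̂_z| ≈ 77.8°.
Check via Clairaut: cos φ_max = |cos φ₁| · sin C = cos(40.4°)·sin(16.1°) ≈ 0.212, again giving ≈ 77.8°.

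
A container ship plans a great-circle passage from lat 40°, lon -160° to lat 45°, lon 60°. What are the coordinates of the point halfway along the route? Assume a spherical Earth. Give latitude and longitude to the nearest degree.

≈ lat 69°, lon 136°

Convert each endpoint to a unit vector on the sphere (x = cos φ cos λ, y = cos φ sin λ, z = sin φ).
The central angle between the endpoints is δ = arccos(p₁·p₂) ≈ 1.531 rad (87.7°).
Interpolate at f = 1/2 with slerp weights a = sin((1−f)δ)/sin δ ≈ 0.694, b = sin(fδ)/sin δ ≈ 0.694.
p = a·p₁ + b·p₂ ≈ (-0.254, 0.243, 0.936); φ = arcsin(p_z) ≈ 69.42°, λ = atan2(p_y, p_x) ≈ 136.27°.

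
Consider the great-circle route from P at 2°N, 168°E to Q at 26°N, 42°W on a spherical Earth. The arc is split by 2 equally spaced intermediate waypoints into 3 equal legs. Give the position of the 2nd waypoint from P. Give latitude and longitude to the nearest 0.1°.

Write both endpoints as unit vectors p₁, p₂ with components (cos φ cos λ, cos φ sin λ, sin φ).
The central angle between the endpoints is δ = arccos(p₁·p₂) ≈ 2.438 rad (139.7°).
Interpolate at f = 2/3 with slerp weights a = sin((1−f)δ)/sin δ ≈ 1.123, b = sin(fδ)/sin δ ≈ 1.544.
p = a·p₁ + b·p₂ ≈ (-0.066, -0.695, 0.716); φ = arcsin(p_z) ≈ 45.71°, λ = atan2(p_y, p_x) ≈ -95.45°.

≈ 45.7°N, 95.5°W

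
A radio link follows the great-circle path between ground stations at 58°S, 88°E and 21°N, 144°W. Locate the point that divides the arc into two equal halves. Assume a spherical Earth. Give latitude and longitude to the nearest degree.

From cos δ = sin φ₁ sin φ₂ + cos φ₁ cos φ₂ cos Δλ, the central angle is δ ≈ 2.225 rad (127.5°).
Interpolate at f = 1/2 with slerp weights a = sin((1−f)δ)/sin δ ≈ 1.130, b = sin(fδ)/sin δ ≈ 1.130.
p = a·p₁ + b·p₂ ≈ (-0.833, -0.022, -0.553); φ = arcsin(p_z) ≈ -33.60°, λ = atan2(p_y, p_x) ≈ -178.51°.

≈ 34°S, 179°W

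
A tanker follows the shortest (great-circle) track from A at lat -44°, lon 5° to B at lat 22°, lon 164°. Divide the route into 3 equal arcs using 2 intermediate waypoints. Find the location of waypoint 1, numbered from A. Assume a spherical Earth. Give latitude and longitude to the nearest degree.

≈ lat -56°, lon 87°

Write both endpoints as unit vectors p₁, p₂ with components (cos φ cos λ, cos φ sin λ, sin φ).
The central angle between the endpoints is δ = arccos(p₁·p₂) ≈ 2.653 rad (152.0°).
Interpolate at f = 1/3 with slerp weights a = sin((1−f)δ)/sin δ ≈ 2.088, b = sin(fδ)/sin δ ≈ 1.647.
p = a·p₁ + b·p₂ ≈ (0.028, 0.552, -0.833); φ = arcsin(p_z) ≈ -56.46°, λ = atan2(p_y, p_x) ≈ 87.06°.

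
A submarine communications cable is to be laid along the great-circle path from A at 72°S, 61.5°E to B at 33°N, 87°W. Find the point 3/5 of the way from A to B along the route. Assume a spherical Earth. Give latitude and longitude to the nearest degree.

≈ 21°S, 75°W

The haversine formula gives a central angle δ ≈ 2.402 rad (137.6°) between the endpoints.
Interpolate at f = 3/5 with slerp weights a = sin((1−f)δ)/sin δ ≈ 1.217, b = sin(fδ)/sin δ ≈ 1.472.
p = a·p₁ + b·p₂ ≈ (0.244, -0.902, -0.355); φ = arcsin(p_z) ≈ -20.82°, λ = atan2(p_y, p_x) ≈ -74.87°.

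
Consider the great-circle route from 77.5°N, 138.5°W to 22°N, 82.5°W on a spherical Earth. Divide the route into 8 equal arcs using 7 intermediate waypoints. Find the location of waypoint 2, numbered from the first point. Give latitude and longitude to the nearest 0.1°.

Write both endpoints as unit vectors p₁, p₂ with components (cos φ cos λ, cos φ sin λ, sin φ).
The central angle between the endpoints is δ = arccos(p₁·p₂) ≈ 1.072 rad (61.4°).
Interpolate at f = 2/8 with slerp weights a = sin((1−f)δ)/sin δ ≈ 0.820, b = sin(fδ)/sin δ ≈ 0.302.
p = a·p₁ + b·p₂ ≈ (-0.096, -0.395, 0.914); φ = arcsin(p_z) ≈ 66.02°, λ = atan2(p_y, p_x) ≈ -103.73°.

≈ 66.0°N, 103.7°W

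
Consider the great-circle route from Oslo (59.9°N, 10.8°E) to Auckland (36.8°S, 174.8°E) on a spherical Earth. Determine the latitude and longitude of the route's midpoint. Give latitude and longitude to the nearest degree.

≈ 37°N, 151°E

The haversine formula gives a central angle δ ≈ 2.700 rad (154.7°) between the endpoints.
Interpolate at f = 1/2 with slerp weights a = sin((1−f)δ)/sin δ ≈ 2.285, b = sin(fδ)/sin δ ≈ 2.285.
p = a·p₁ + b·p₂ ≈ (-0.697, 0.381, 0.608); φ = arcsin(p_z) ≈ 37.46°, λ = atan2(p_y, p_x) ≈ 151.35°.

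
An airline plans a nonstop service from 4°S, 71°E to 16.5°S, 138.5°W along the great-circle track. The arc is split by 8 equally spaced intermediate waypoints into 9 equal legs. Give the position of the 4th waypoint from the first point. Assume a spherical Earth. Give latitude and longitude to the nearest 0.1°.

Convert each endpoint to a unit vector on the sphere (x = cos φ cos λ, y = cos φ sin λ, z = sin φ).
The central angle between the endpoints is δ = arccos(p₁·p₂) ≈ 2.520 rad (144.4°).
Interpolate at f = 4/9 with slerp weights a = sin((1−f)δ)/sin δ ≈ 1.691, b = sin(fδ)/sin δ ≈ 1.544.
p = a·p₁ + b·p₂ ≈ (-0.560, 0.614, -0.557); φ = arcsin(p_z) ≈ -33.82°, λ = atan2(p_y, p_x) ≈ 132.37°.

≈ 33.8°S, 132.4°E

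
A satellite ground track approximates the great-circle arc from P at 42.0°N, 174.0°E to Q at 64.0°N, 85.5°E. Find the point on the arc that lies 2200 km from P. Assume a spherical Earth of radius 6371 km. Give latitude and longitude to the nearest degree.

The haversine formula gives a central angle δ ≈ 0.915 rad (52.4°) between the endpoints. The total great-circle distance is δ·R ≈ 0.915 × 6371 ≈ 5828 km, so the target fraction is f = 2200/5828 ≈ 0.377.
Interpolate at f ≈ 0.377 with slerp weights a = sin((1−f)δ)/sin δ ≈ 0.680, b = sin(fδ)/sin δ ≈ 0.427.
p = a·p₁ + b·p₂ ≈ (-0.488, 0.240, 0.839); φ = arcsin(p_z) ≈ 57.06°, λ = atan2(p_y, p_x) ≈ 153.87°.

≈ 57°N, 154°E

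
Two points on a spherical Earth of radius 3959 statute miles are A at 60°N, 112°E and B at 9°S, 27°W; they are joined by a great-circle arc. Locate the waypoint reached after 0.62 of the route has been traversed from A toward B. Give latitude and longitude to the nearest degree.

≈ 33°N, 8°W

From cos δ = sin φ₁ sin φ₂ + cos φ₁ cos φ₂ cos Δλ, the central angle is δ ≈ 2.104 rad (120.5°).
Interpolate at f = 0.62 with slerp weights a = sin((1−f)δ)/sin δ ≈ 0.832, b = sin(fδ)/sin δ ≈ 1.120.
p = a·p₁ + b·p₂ ≈ (0.830, -0.116, 0.546); φ = arcsin(p_z) ≈ 33.07°, λ = atan2(p_y, p_x) ≈ -7.98°.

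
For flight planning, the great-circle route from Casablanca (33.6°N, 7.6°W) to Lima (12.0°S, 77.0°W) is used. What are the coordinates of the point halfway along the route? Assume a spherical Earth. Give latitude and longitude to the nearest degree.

Write both endpoints as unit vectors p₁, p₂ with components (cos φ cos λ, cos φ sin λ, sin φ).
The central angle between the endpoints is δ = arccos(p₁·p₂) ≈ 1.398 rad (80.1°).
Interpolate at f = 1/2 with slerp weights a = sin((1−f)δ)/sin δ ≈ 0.653, b = sin(fδ)/sin δ ≈ 0.653.
p = a·p₁ + b·p₂ ≈ (0.683, -0.695, 0.226); φ = arcsin(p_z) ≈ 13.04°, λ = atan2(p_y, p_x) ≈ -45.48°.

≈ 13°N, 45°W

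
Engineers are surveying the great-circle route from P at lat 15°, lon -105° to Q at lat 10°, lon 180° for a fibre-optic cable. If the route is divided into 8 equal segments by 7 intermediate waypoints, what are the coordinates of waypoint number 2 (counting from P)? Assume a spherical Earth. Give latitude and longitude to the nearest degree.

The haversine formula gives a central angle δ ≈ 1.275 rad (73.1°) between the endpoints.
Interpolate at f = 2/8 with slerp weights a = sin((1−f)δ)/sin δ ≈ 0.854, b = sin(fδ)/sin δ ≈ 0.328.
p = a·p₁ + b·p₂ ≈ (-0.536, -0.797, 0.278); φ = arcsin(p_z) ≈ 16.14°, λ = atan2(p_y, p_x) ≈ -123.93°.

≈ lat 16°, lon -124°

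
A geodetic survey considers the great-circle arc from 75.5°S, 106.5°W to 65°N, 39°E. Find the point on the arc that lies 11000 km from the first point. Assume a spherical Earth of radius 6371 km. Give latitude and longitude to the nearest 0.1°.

Convert each endpoint to a unit vector on the sphere (x = cos φ cos λ, y = cos φ sin λ, z = sin φ).
The central angle between the endpoints is δ = arccos(p₁·p₂) ≈ 2.875 rad (164.7°). The total great-circle distance is δ·R ≈ 2.875 × 6371 ≈ 18316 km, so the target fraction is f = 11000/18316 ≈ 0.601.
Interpolate at f ≈ 0.601 with slerp weights a = sin((1−f)δ)/sin δ ≈ 3.461, b = sin(fδ)/sin δ ≈ 3.748.
p = a·p₁ + b·p₂ ≈ (0.985, 0.166, 0.047); φ = arcsin(p_z) ≈ 2.68°, λ = atan2(p_y, p_x) ≈ 9.57°.

≈ 2.7°N, 9.6°E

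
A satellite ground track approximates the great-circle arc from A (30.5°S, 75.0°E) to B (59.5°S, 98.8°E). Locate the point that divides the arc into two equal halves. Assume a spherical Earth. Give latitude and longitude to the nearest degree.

≈ (46°S, 84°E)

Write both endpoints as unit vectors p₁, p₂ with components (cos φ cos λ, cos φ sin λ, sin φ).
The central angle between the endpoints is δ = arccos(p₁·p₂) ≈ 0.578 rad (33.1°).
Interpolate at f = 1/2 with slerp weights a = sin((1−f)δ)/sin δ ≈ 0.522, b = sin(fδ)/sin δ ≈ 0.522.
p = a·p₁ + b·p₂ ≈ (0.076, 0.696, -0.714); φ = arcsin(p_z) ≈ -45.58°, λ = atan2(p_y, p_x) ≈ 83.78°.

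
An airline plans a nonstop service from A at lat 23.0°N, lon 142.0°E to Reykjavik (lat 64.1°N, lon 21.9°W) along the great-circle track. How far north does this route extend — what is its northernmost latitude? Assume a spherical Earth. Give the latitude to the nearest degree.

The great circle lies in the plane with unit normal n̂ = (p₁ × p₂)/|p₁ × p₂|.
Here n̂_z ≈ -0.112; the vertex latitude is φ_max = arccos|n̂_z| ≈ 83.6°.

≈ 84°N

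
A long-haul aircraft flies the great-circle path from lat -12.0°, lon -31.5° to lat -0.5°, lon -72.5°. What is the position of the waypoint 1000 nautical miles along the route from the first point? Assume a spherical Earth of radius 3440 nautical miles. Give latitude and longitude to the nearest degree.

≈ lat -8°, lon -48°

Convert each endpoint to a unit vector on the sphere (x = cos φ cos λ, y = cos φ sin λ, z = sin φ).
The central angle between the endpoints is δ = arccos(p₁·p₂) ≈ 0.738 rad (42.3°). The total great-circle distance is δ·R ≈ 0.738 × 3440 ≈ 2538 nmi, so the target fraction is f = 1000/2538 ≈ 0.394.
Interpolate at f ≈ 0.394 with slerp weights a = sin((1−f)δ)/sin δ ≈ 0.643, b = sin(fδ)/sin δ ≈ 0.426.
p = a·p₁ + b·p₂ ≈ (0.664, -0.735, -0.137); φ = arcsin(p_z) ≈ -7.89°, λ = atan2(p_y, p_x) ≈ -47.89°.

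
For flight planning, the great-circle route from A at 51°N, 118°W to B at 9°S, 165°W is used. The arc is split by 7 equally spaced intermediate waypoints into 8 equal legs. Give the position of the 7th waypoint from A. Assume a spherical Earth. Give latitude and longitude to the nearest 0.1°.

From cos δ = sin φ₁ sin φ₂ + cos φ₁ cos φ₂ cos Δλ, the central angle is δ ≈ 1.264 rad (72.4°).
Interpolate at f = 7/8 with slerp weights a = sin((1−f)δ)/sin δ ≈ 0.165, b = sin(fδ)/sin δ ≈ 0.938.
p = a·p₁ + b·p₂ ≈ (-0.943, -0.331, -0.018); φ = arcsin(p_z) ≈ -1.06°, λ = atan2(p_y, p_x) ≈ -160.64°.

≈ 1.1°S, 160.6°W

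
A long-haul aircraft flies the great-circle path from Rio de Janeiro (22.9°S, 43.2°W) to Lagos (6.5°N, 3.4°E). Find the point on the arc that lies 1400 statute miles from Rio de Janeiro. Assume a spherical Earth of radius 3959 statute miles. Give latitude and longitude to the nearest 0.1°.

≈ (12.7°S, 24.8°W)

Write both endpoints as unit vectors p₁, p₂ with components (cos φ cos λ, cos φ sin λ, sin φ).
The central angle between the endpoints is δ = arccos(p₁·p₂) ≈ 0.946 rad (54.2°). The total great-circle distance is δ·R ≈ 0.946 × 3959 ≈ 3746 mi, so the target fraction is f = 1400/3746 ≈ 0.374.
Interpolate at f ≈ 0.374 with slerp weights a = sin((1−f)δ)/sin δ ≈ 0.688, b = sin(fδ)/sin δ ≈ 0.427.
p = a·p₁ + b·p₂ ≈ (0.886, -0.409, -0.220); φ = arcsin(p_z) ≈ -12.68°, λ = atan2(p_y, p_x) ≈ -24.78°.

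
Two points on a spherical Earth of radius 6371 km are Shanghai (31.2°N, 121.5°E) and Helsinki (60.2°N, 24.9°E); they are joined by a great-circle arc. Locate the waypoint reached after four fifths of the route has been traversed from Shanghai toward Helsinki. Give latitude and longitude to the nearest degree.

≈ (63°N, 52°E)

From cos δ = sin φ₁ sin φ₂ + cos φ₁ cos φ₂ cos Δλ, the central angle is δ ≈ 1.159 rad (66.4°).
Interpolate at f = 4/5 with slerp weights a = sin((1−f)δ)/sin δ ≈ 0.251, b = sin(fδ)/sin δ ≈ 0.873.
p = a·p₁ + b·p₂ ≈ (0.281, 0.365, 0.887); φ = arcsin(p_z) ≈ 62.53°, λ = atan2(p_y, p_x) ≈ 52.40°.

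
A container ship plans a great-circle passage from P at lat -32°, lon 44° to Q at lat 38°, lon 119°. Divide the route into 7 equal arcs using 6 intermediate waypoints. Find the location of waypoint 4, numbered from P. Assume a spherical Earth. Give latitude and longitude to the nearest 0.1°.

From cos δ = sin φ₁ sin φ₂ + cos φ₁ cos φ₂ cos Δλ, the central angle is δ ≈ 1.725 rad (98.8°).
Interpolate at f = 4/7 with slerp weights a = sin((1−f)δ)/sin δ ≈ 0.682, b = sin(fδ)/sin δ ≈ 0.844.
p = a·p₁ + b·p₂ ≈ (0.094, 0.983, 0.158); φ = arcsin(p_z) ≈ 9.10°, λ = atan2(p_y, p_x) ≈ 84.56°.

≈ lat 9.1°, lon 84.6°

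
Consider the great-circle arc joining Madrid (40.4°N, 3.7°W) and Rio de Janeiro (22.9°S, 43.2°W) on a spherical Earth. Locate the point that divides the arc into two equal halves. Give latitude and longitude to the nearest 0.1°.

≈ 9.3°N, 25.4°W

The haversine formula gives a central angle δ ≈ 1.277 rad (73.2°) between the endpoints.
Interpolate at f = 1/2 with slerp weights a = sin((1−f)δ)/sin δ ≈ 0.623, b = sin(fδ)/sin δ ≈ 0.623.
p = a·p₁ + b·p₂ ≈ (0.891, -0.423, 0.161); φ = arcsin(p_z) ≈ 9.28°, λ = atan2(p_y, p_x) ≈ -25.40°.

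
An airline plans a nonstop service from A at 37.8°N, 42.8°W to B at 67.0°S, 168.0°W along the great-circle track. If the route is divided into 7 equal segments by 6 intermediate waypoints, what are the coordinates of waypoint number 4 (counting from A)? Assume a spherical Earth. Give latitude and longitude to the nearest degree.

Convert each endpoint to a unit vector on the sphere (x = cos φ cos λ, y = cos φ sin λ, z = sin φ).
The central angle between the endpoints is δ = arccos(p₁·p₂) ≈ 2.407 rad (137.9°).
Interpolate at f = 4/7 with slerp weights a = sin((1−f)δ)/sin δ ≈ 1.280, b = sin(fδ)/sin δ ≈ 1.464.
p = a·p₁ + b·p₂ ≈ (0.183, -0.806, -0.563); φ = arcsin(p_z) ≈ -34.23°, λ = atan2(p_y, p_x) ≈ -77.22°.

≈ 34°S, 77°W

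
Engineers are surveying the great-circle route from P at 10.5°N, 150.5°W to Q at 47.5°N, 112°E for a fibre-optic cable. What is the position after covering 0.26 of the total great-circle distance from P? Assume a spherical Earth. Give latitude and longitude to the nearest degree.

From cos δ = sin φ₁ sin φ₂ + cos φ₁ cos φ₂ cos Δλ, the central angle is δ ≈ 1.523 rad (87.3°).
Interpolate at f = 0.26 with slerp weights a = sin((1−f)δ)/sin δ ≈ 0.904, b = sin(fδ)/sin δ ≈ 0.386.
p = a·p₁ + b·p₂ ≈ (-0.872, -0.196, 0.450); φ = arcsin(p_z) ≈ 26.71°, λ = atan2(p_y, p_x) ≈ -167.33°.

≈ 27°N, 167°W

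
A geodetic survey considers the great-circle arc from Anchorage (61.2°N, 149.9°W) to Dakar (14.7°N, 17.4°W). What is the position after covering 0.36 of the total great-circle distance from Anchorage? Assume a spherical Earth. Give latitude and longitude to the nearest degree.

The haversine formula gives a central angle δ ≈ 1.663 rad (95.3°) between the endpoints.
Interpolate at f = 0.36 with slerp weights a = sin((1−f)δ)/sin δ ≈ 0.878, b = sin(fδ)/sin δ ≈ 0.566.
p = a·p₁ + b·p₂ ≈ (0.156, -0.376, 0.913); φ = arcsin(p_z) ≈ 65.97°, λ = atan2(p_y, p_x) ≈ -67.41°.

≈ 66°N, 67°W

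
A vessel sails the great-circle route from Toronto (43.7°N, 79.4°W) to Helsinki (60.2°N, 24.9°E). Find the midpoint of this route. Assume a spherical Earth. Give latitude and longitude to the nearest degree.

≈ 64°N, 41°W

Write both endpoints as unit vectors p₁, p₂ with components (cos φ cos λ, cos φ sin λ, sin φ).
The central angle between the endpoints is δ = arccos(p₁·p₂) ≈ 1.035 rad (59.3°).
Interpolate at f = 1/2 with slerp weights a = sin((1−f)δ)/sin δ ≈ 0.575, b = sin(fδ)/sin δ ≈ 0.575.
p = a·p₁ + b·p₂ ≈ (0.336, -0.288, 0.897); φ = arcsin(p_z) ≈ 63.72°, λ = atan2(p_y, p_x) ≈ -40.66°.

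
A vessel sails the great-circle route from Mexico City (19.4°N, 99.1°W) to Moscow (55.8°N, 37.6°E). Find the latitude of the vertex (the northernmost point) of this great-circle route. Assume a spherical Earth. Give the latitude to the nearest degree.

≈ 69°N

The great circle lies in the plane with unit normal n̂ = (p₁ × p₂)/|p₁ × p₂|.
Here n̂_z ≈ +0.366; the vertex latitude is φ_max = arccos|n̂_z| ≈ 68.5°.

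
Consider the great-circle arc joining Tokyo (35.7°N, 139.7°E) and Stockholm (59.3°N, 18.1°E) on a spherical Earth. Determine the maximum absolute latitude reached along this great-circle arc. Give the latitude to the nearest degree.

≈ 68°N

The great circle lies in the plane with unit normal n̂ = (p₁ × p₂)/|p₁ × p₂|.
Here n̂_z ≈ -0.368; the vertex latitude is φ_max = arccos|n̂_z| ≈ 68.4°.
Check via Clairaut: cos φ_max = |cos φ₁| · sin C = cos(35.7°)·sin(27.0°) ≈ 0.368, again giving ≈ 68.4°.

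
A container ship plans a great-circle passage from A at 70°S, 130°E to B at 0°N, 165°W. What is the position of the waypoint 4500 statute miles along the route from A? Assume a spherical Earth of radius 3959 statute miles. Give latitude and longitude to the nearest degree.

From cos δ = sin φ₁ sin φ₂ + cos φ₁ cos φ₂ cos Δλ, the central angle is δ ≈ 1.426 rad (81.7°). The total great-circle distance is δ·R ≈ 1.426 × 3959 ≈ 5645 mi, so the target fraction is f = 4500/5645 ≈ 0.797.
Interpolate at f ≈ 0.797 with slerp weights a = sin((1−f)δ)/sin δ ≈ 0.288, b = sin(fδ)/sin δ ≈ 0.917.
p = a·p₁ + b·p₂ ≈ (-0.949, -0.162, -0.271); φ = arcsin(p_z) ≈ -15.71°, λ = atan2(p_y, p_x) ≈ -170.32°.

≈ 16°S, 170°W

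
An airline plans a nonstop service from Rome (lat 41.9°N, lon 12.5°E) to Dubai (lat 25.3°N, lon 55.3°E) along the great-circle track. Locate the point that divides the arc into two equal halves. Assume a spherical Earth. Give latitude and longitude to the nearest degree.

≈ lat 35°N, lon 36°E

Convert each endpoint to a unit vector on the sphere (x = cos φ cos λ, y = cos φ sin λ, z = sin φ).
The central angle between the endpoints is δ = arccos(p₁·p₂) ≈ 0.677 rad (38.8°).
Interpolate at f = 1/2 with slerp weights a = sin((1−f)δ)/sin δ ≈ 0.530, b = sin(fδ)/sin δ ≈ 0.530.
p = a·p₁ + b·p₂ ≈ (0.658, 0.479, 0.581); φ = arcsin(p_z) ≈ 35.49°, λ = atan2(p_y, p_x) ≈ 36.08°.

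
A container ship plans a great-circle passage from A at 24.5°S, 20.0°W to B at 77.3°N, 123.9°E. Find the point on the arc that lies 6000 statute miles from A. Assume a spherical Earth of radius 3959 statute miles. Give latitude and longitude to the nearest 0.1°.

≈ 61.0°N, 1.1°W

Write both endpoints as unit vectors p₁, p₂ with components (cos φ cos λ, cos φ sin λ, sin φ).
The central angle between the endpoints is δ = arccos(p₁·p₂) ≈ 2.173 rad (124.5°). The total great-circle distance is δ·R ≈ 2.173 × 3959 ≈ 8602 mi, so the target fraction is f = 6000/8602 ≈ 0.698.
Interpolate at f ≈ 0.698 with slerp weights a = sin((1−f)δ)/sin δ ≈ 0.741, b = sin(fδ)/sin δ ≈ 1.211.
p = a·p₁ + b·p₂ ≈ (0.485, -0.010, 0.874); φ = arcsin(p_z) ≈ 60.97°, λ = atan2(p_y, p_x) ≈ -1.13°.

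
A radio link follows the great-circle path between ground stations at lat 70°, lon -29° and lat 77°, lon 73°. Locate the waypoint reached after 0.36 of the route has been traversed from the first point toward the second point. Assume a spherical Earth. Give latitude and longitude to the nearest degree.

≈ lat 77°, lon -7°

Convert each endpoint to a unit vector on the sphere (x = cos φ cos λ, y = cos φ sin λ, z = sin φ).
The central angle between the endpoints is δ = arccos(p₁·p₂) ≈ 0.452 rad (25.9°).
Interpolate at f = 0.36 with slerp weights a = sin((1−f)δ)/sin δ ≈ 0.653, b = sin(fδ)/sin δ ≈ 0.371.
p = a·p₁ + b·p₂ ≈ (0.220, -0.029, 0.975); φ = arcsin(p_z) ≈ 77.20°, λ = atan2(p_y, p_x) ≈ -7.39°.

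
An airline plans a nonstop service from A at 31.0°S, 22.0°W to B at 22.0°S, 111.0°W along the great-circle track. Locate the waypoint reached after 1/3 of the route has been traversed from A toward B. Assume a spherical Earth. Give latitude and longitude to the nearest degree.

≈ 36°S, 53°W

The haversine formula gives a central angle δ ≈ 1.362 rad (78.1°) between the endpoints.
Interpolate at f = 1/3 with slerp weights a = sin((1−f)δ)/sin δ ≈ 0.806, b = sin(fδ)/sin δ ≈ 0.448.
p = a·p₁ + b·p₂ ≈ (0.491, -0.647, -0.583); φ = arcsin(p_z) ≈ -35.66°, λ = atan2(p_y, p_x) ≈ -52.77°.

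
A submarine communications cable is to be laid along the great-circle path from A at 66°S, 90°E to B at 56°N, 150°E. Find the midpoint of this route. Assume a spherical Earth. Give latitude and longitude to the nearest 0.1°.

≈ 5.7°S, 125.2°E

Write both endpoints as unit vectors p₁, p₂ with components (cos φ cos λ, cos φ sin λ, sin φ).
The central angle between the endpoints is δ = arccos(p₁·p₂) ≈ 2.270 rad (130.1°).
Interpolate at f = 1/2 with slerp weights a = sin((1−f)δ)/sin δ ≈ 1.185, b = sin(fδ)/sin δ ≈ 1.185.
p = a·p₁ + b·p₂ ≈ (-0.574, 0.813, -0.100); φ = arcsin(p_z) ≈ -5.74°, λ = atan2(p_y, p_x) ≈ 125.21°.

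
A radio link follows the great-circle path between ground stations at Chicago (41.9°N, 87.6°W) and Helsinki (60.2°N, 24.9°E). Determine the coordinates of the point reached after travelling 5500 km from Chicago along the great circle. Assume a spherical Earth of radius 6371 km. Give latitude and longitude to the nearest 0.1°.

The haversine formula gives a central angle δ ≈ 1.117 rad (64.0°) between the endpoints. The total great-circle distance is δ·R ≈ 1.117 × 6371 ≈ 7119 km, so the target fraction is f = 5500/7119 ≈ 0.773.
Interpolate at f ≈ 0.773 with slerp weights a = sin((1−f)δ)/sin δ ≈ 0.280, b = sin(fδ)/sin δ ≈ 0.845.
p = a·p₁ + b·p₂ ≈ (0.390, -0.031, 0.920); φ = arcsin(p_z) ≈ 66.98°, λ = atan2(p_y, p_x) ≈ -4.56°.

≈ 67.0°N, 4.6°W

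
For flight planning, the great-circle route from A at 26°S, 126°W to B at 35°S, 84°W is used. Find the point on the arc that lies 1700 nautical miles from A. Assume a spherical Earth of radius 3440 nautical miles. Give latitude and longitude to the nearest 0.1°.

Convert each endpoint to a unit vector on the sphere (x = cos φ cos λ, y = cos φ sin λ, z = sin φ).
The central angle between the endpoints is δ = arccos(p₁·p₂) ≈ 0.646 rad (37.0°). The total great-circle distance is δ·R ≈ 0.646 × 3440 ≈ 2222 nmi, so the target fraction is f = 1700/2222 ≈ 0.765.
Interpolate at f ≈ 0.765 with slerp weights a = sin((1−f)δ)/sin δ ≈ 0.251, b = sin(fδ)/sin δ ≈ 0.788.
p = a·p₁ + b·p₂ ≈ (-0.065, -0.825, -0.562); φ = arcsin(p_z) ≈ -34.20°, λ = atan2(p_y, p_x) ≈ -94.52°.

≈ 34.2°S, 94.5°W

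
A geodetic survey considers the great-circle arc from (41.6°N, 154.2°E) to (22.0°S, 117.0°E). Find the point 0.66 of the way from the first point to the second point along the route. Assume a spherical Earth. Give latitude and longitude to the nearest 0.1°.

≈ (0.1°S, 128.4°E)

The haversine formula gives a central angle δ ≈ 1.262 rad (72.3°) between the endpoints.
Interpolate at f = 0.66 with slerp weights a = sin((1−f)δ)/sin δ ≈ 0.437, b = sin(fδ)/sin δ ≈ 0.777.
p = a·p₁ + b·p₂ ≈ (-0.621, 0.784, -0.001); φ = arcsin(p_z) ≈ -0.06°, λ = atan2(p_y, p_x) ≈ 128.39°.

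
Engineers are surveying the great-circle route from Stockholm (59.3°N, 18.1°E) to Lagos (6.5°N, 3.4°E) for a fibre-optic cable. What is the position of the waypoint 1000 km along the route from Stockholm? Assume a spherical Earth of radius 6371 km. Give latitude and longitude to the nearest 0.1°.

Convert each endpoint to a unit vector on the sphere (x = cos φ cos λ, y = cos φ sin λ, z = sin φ).
The central angle between the endpoints is δ = arccos(p₁·p₂) ≈ 0.942 rad (54.0°). The total great-circle distance is δ·R ≈ 0.942 × 6371 ≈ 6003 km, so the target fraction is f = 1000/6003 ≈ 0.167.
Interpolate at f ≈ 0.167 with slerp weights a = sin((1−f)δ)/sin δ ≈ 0.874, b = sin(fδ)/sin δ ≈ 0.193.
p = a·p₁ + b·p₂ ≈ (0.616, 0.150, 0.773); φ = arcsin(p_z) ≈ 50.66°, λ = atan2(p_y, p_x) ≈ 13.69°.

≈ (50.7°N, 13.7°E)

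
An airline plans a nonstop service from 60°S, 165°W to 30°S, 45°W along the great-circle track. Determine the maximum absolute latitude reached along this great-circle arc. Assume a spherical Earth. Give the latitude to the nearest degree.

The great circle lies in the plane with unit normal n̂ = (p₁ × p₂)/|p₁ × p₂|.
Here n̂_z ≈ +0.384; the vertex latitude is φ_max = arccos|n̂_z| ≈ 67.4°.
Check via Clairaut: cos φ_max = |cos φ₁| · sin C = cos(60.0°)·sin(129.8°) ≈ 0.384, again giving ≈ 67.4°.

≈ 67°S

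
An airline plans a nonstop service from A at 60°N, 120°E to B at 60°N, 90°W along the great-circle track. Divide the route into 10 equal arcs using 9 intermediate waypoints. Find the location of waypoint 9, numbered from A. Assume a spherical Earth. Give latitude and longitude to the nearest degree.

The haversine formula gives a central angle δ ≈ 1.008 rad (57.8°) between the endpoints.
Interpolate at f = 9/10 with slerp weights a = sin((1−f)δ)/sin δ ≈ 0.119, b = sin(fδ)/sin δ ≈ 0.931.
p = a·p₁ + b·p₂ ≈ (-0.030, -0.414, 0.910); φ = arcsin(p_z) ≈ 65.46°, λ = atan2(p_y, p_x) ≈ -94.11°.

≈ 65°N, 94°W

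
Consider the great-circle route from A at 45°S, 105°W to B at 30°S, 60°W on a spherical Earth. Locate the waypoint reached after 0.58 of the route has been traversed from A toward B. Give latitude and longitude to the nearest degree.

≈ 38°S, 77°W

Write both endpoints as unit vectors p₁, p₂ with components (cos φ cos λ, cos φ sin λ, sin φ).
The central angle between the endpoints is δ = arccos(p₁·p₂) ≈ 0.666 rad (38.1°).
Interpolate at f = 0.58 with slerp weights a = sin((1−f)δ)/sin δ ≈ 0.447, b = sin(fδ)/sin δ ≈ 0.610.
p = a·p₁ + b·p₂ ≈ (0.182, -0.762, -0.621); φ = arcsin(p_z) ≈ -38.38°, λ = atan2(p_y, p_x) ≈ -76.56°.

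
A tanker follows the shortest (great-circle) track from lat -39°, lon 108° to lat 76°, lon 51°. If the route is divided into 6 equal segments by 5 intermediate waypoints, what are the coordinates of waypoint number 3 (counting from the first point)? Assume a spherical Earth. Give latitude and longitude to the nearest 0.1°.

≈ lat 20.1°, lon 95.4°

Write both endpoints as unit vectors p₁, p₂ with components (cos φ cos λ, cos φ sin λ, sin φ).
The central angle between the endpoints is δ = arccos(p₁·p₂) ≈ 2.104 rad (120.5°).
Interpolate at f = 3/6 with slerp weights a = sin((1−f)δ)/sin δ ≈ 1.008, b = sin(fδ)/sin δ ≈ 1.008.
p = a·p₁ + b·p₂ ≈ (-0.089, 0.935, 0.344); φ = arcsin(p_z) ≈ 20.11°, λ = atan2(p_y, p_x) ≈ 95.42°.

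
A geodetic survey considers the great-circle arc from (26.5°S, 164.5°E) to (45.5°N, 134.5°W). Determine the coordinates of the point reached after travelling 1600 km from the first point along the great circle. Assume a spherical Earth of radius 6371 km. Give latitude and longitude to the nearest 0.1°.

From cos δ = sin φ₁ sin φ₂ + cos φ₁ cos φ₂ cos Δλ, the central angle is δ ≈ 1.585 rad (90.8°). The total great-circle distance is δ·R ≈ 1.585 × 6371 ≈ 10098 km, so the target fraction is f = 1600/10098 ≈ 0.158.
Interpolate at f ≈ 0.158 with slerp weights a = sin((1−f)δ)/sin δ ≈ 0.972, b = sin(fδ)/sin δ ≈ 0.249.
p = a·p₁ + b·p₂ ≈ (-0.960, 0.108, -0.257); φ = arcsin(p_z) ≈ -14.86°, λ = atan2(p_y, p_x) ≈ 173.57°.

≈ (14.9°S, 173.6°E)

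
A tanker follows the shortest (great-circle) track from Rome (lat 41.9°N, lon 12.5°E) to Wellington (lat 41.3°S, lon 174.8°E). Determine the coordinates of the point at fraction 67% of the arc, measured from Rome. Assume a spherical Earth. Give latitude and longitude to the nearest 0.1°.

Convert each endpoint to a unit vector on the sphere (x = cos φ cos λ, y = cos φ sin λ, z = sin φ).
The central angle between the endpoints is δ = arccos(p₁·p₂) ≈ 2.911 rad (166.8°).
Interpolate at f = 0.67 with slerp weights a = sin((1−f)δ)/sin δ ≈ 3.582, b = sin(fδ)/sin δ ≈ 4.060.
p = a·p₁ + b·p₂ ≈ (-0.435, 0.853, -0.287); φ = arcsin(p_z) ≈ -16.71°, λ = atan2(p_y, p_x) ≈ 116.99°.

≈ lat 16.7°S, lon 117.0°E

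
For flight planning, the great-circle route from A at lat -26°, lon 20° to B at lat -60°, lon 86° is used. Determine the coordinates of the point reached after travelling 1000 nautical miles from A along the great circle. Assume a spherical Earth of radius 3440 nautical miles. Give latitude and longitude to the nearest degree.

≈ lat -39°, lon 32°

From cos δ = sin φ₁ sin φ₂ + cos φ₁ cos φ₂ cos Δλ, the central angle is δ ≈ 0.973 rad (55.8°). The total great-circle distance is δ·R ≈ 0.973 × 3440 ≈ 3349 nmi, so the target fraction is f = 1000/3349 ≈ 0.299.
Interpolate at f ≈ 0.299 with slerp weights a = sin((1−f)δ)/sin δ ≈ 0.763, b = sin(fδ)/sin δ ≈ 0.347.
p = a·p₁ + b·p₂ ≈ (0.657, 0.407, -0.635); φ = arcsin(p_z) ≈ -39.40°, λ = atan2(p_y, p_x) ≈ 31.82°.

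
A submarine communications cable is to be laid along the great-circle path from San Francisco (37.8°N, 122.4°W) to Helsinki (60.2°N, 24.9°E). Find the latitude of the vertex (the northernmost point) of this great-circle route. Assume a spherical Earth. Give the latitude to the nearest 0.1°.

The great circle lies in the plane with unit normal n̂ = (p₁ × p₂)/|p₁ × p₂|.
Here n̂_z ≈ +0.217; the vertex latitude is φ_max = arccos|n̂_z| ≈ 77.5°.

≈ 77.5°N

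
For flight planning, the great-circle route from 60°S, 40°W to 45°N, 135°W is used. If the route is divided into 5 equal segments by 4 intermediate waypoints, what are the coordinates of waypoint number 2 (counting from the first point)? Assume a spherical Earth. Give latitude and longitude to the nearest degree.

≈ 22°S, 92°W

Write both endpoints as unit vectors p₁, p₂ with components (cos φ cos λ, cos φ sin λ, sin φ).
The central angle between the endpoints is δ = arccos(p₁·p₂) ≈ 2.269 rad (130.0°).
Interpolate at f = 2/5 with slerp weights a = sin((1−f)δ)/sin δ ≈ 1.278, b = sin(fδ)/sin δ ≈ 1.029.
p = a·p₁ + b·p₂ ≈ (-0.025, -0.925, -0.379); φ = arcsin(p_z) ≈ -22.24°, λ = atan2(p_y, p_x) ≈ -91.57°.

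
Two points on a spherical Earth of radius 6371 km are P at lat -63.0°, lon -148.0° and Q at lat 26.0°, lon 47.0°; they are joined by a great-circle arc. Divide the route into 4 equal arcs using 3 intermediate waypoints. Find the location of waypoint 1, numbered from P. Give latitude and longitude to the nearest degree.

≈ lat -76°, lon 95°

Write both endpoints as unit vectors p₁, p₂ with components (cos φ cos λ, cos φ sin λ, sin φ).
The central angle between the endpoints is δ = arccos(p₁·p₂) ≈ 2.473 rad (141.7°).
Interpolate at f = 1/4 with slerp weights a = sin((1−f)δ)/sin δ ≈ 1.549, b = sin(fδ)/sin δ ≈ 0.935.
p = a·p₁ + b·p₂ ≈ (-0.023, 0.242, -0.970); φ = arcsin(p_z) ≈ -75.92°, λ = atan2(p_y, p_x) ≈ 95.44°.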